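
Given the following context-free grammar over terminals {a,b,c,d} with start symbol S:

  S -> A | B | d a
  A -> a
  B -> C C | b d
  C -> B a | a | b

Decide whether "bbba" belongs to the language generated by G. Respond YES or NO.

CNF form of G:
  S -> C C | T0 T1 | T1 T2 | a
  A -> a
  B -> C C | T0 T1
  C -> B T2 | a | b
  T0 -> b
  T1 -> d
  T2 -> a

CYK table (by increasing span):
  T[0,0] 'b' = {C,T0}  orig:{C}
  T[1,1] 'b' = {C,T0}  orig:{C}
  T[2,2] 'b' = {C,T0}  orig:{C}
  T[3,3] 'a' = {A,C,S,T2}  orig:{A,C,S}
  T[0,1] 'bb' = {B,S}
  T[1,2] 'bb' = {B,S}
  T[2,3] 'ba' = {B,S}
  T[0,2] 'bbb' = ∅
  T[1,3] 'bba' = {C}
  T[0,3] 'bbba' = {B,S}

S ∈ T[0,3] ⇒ YES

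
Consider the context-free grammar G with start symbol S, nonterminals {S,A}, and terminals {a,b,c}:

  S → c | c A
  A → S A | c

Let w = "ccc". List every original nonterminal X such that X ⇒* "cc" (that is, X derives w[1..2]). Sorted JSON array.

CNF form of G:
  S -> T0 A | c
  A -> S A | c
  T0 -> c

CYK table (by increasing span) — only the sub-triangle for w[1..2]:
  T[1,1] 'c' = {A,S,T0}  orig:{A,S}
  T[2,2] 'c' = {A,S,T0}  orig:{A,S}
  T[1,2] 'cc' = {A,S}

Original NTs in T[1,2] deriving "cc": ["A", "S"]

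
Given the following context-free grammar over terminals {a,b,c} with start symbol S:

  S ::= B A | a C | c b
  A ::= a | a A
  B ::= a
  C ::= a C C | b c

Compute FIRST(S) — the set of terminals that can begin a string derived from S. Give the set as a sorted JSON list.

Compute FIRST by fixpoint:
pass 1:
  A via A→a: +{a}
  B via B→a: +{a}
  C via C→a C C: +{a}
  C via C→b c: +{b}
  S via S→B A: +{a}
  S via S→c b: +{c}
  FIRST[S]={a,c}  FIRST[A]={a}  FIRST[B]={a}  FIRST[C]={a,b}
pass 2: — fixpoint
  FIRST[S]={a,c}  FIRST[A]={a}  FIRST[B]={a}  FIRST[C]={a,b}

FIRST(S) = ["a", "c"]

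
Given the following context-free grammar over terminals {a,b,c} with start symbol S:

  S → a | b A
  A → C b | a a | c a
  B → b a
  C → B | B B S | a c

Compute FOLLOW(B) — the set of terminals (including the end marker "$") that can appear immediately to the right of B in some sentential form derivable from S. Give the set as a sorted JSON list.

Compute FIRST by fixpoint:
round 1:
  A via A→a a: +{a}
  A via A→c a: +{c}
  B via B→b a: +{b}
  C via C→B: +{b}
  C via C→a c: +{a}
  S via S→a: +{a}
  S via S→b A: +{b}
  FIRST[S]={a,b}  FIRST[A]={a,c}  FIRST[B]={b}  FIRST[C]={a,b}
round 2:
  A via A→C b: +{b}
  FIRST[S]={a,b}  FIRST[A]={a,b,c}  FIRST[B]={b}  FIRST[C]={a,b}
round 3: done
  FIRST[S]={a,b}  FIRST[A]={a,b,c}  FIRST[B]={b}  FIRST[C]={a,b}

Compute FOLLOW by fixpoint:
FOLLOW(S) := {$}
[1]
  A→C b: FOLLOW(C) ⊇ FIRST(b) = {b}; new: +{b}
  C→B: FOLLOW(B) ⊇ FOLLOW(C) ⊇ {b}; new: +{b}
  C→B B S: FOLLOW(B) ⊇ FIRST(S) = {a,b}; new: +{a}
  C→B B S: FOLLOW(S) ⊇ FOLLOW(C) ⊇ {b}; new: +{b}
  S→b A: FOLLOW(A) ⊇ FOLLOW(S) ⊇ {$,b}; new: +{$,b}
  FOLLOW(S)={$,b}  FOLLOW(A)={$,b}  FOLLOW(B)={a,b}  FOLLOW(C)={b}
[2] — fixpoint
  FOLLOW(S)={$,b}  FOLLOW(A)={$,b}  FOLLOW(B)={a,b}  FOLLOW(C)={b}

FOLLOW(B) = ["a", "b"]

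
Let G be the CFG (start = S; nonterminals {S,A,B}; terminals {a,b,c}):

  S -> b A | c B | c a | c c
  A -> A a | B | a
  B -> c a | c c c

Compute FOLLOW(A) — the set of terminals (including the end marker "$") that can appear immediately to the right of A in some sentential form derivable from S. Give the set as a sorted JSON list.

FIRST sets, iterate to fixpoint:
round 1:
  A via A→a: +{a}
  B via B→c a: +{c}
  S via S→b A: +{b}
  S via S→c B: +{c}
  FIRST[S]={b,c}  FIRST[A]={a}  FIRST[B]={c}
round 2:
  A via A→B: +{c}
  FIRST[S]={b,c}  FIRST[A]={a,c}  FIRST[B]={c}
round 3: — fixpoint
  FIRST[S]={b,c}  FIRST[A]={a,c}  FIRST[B]={c}

FOLLOW sets:
FOLLOW(S) := {$}
iter 1:
  A→A a: FOLLOW(A) ⊇ FIRST(a) = {a}; new: +{a}
  A→B: FOLLOW(B) ⊇ FOLLOW(A) ⊇ {a}; new: +{a}
  S→b A: FOLLOW(A) ⊇ FOLLOW(S) ⊇ {$}; new: +{$}
  S→c B: FOLLOW(B) ⊇ FOLLOW(S) ⊇ {$}; new: +{$}
  S: {$}  A: {$,a}  B: {$,a}
iter 2: (stable)
  S: {$}  A: {$,a}  B: {$,a}

FOLLOW(A) = ["$", "a"]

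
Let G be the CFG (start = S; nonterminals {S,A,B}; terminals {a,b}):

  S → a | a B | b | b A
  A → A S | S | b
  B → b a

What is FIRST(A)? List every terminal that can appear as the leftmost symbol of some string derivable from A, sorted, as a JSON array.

FIRST sets, iterate to fixpoint:
iter 1:
  A via A→b: +{b}
  B via B→b a: +{b}
  S via S→a: +{a}
  S via S→b: +{b}
  FIRST[S]={a,b}  FIRST[A]={b}  FIRST[B]={b}
iter 2:
  A via A→S: +{a}
  FIRST[S]={a,b}  FIRST[A]={a,b}  FIRST[B]={b}
iter 3: (no change)
  FIRST[S]={a,b}  FIRST[A]={a,b}  FIRST[B]={b}

FIRST(A) = ["a", "b"]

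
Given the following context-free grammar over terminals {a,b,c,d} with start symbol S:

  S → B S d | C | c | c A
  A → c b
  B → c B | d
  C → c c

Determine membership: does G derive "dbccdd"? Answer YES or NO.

Convert to CNF:
  S -> B X3 | T0 A | T0 T0 | c
  A -> T0 T1
  B -> T0 B | d
  C -> T0 T0
  T0 -> c
  T1 -> b
  T2 -> d
  X3 -> S T2

CYK table (by increasing span):
  [0..0]={B,T2}  "d"  orig:{B}
  [1..1]={T1}  "b"  orig:{}
  [2..2]={S,T0}  "c"  orig:{S}
  [3..3]={S,T0}  "c"  orig:{S}
  [4..4]={B,T2}  "d"  orig:{B}
  [5..5]={B,T2}  "d"  orig:{B}
  [0..1]=∅  "db"
  [1..2]=∅  "bc"
  [2..3]={C,S}  "cc"
  [3..4]={B,X3}  "cd"  orig:{B}
  [4..5]=∅  "dd"
  [0..2]=∅  "dbc"
  [1..3]=∅  "bcc"
  [2..4]={B,X3}  "ccd"  orig:{B}
  [3..5]=∅  "cdd"
  [0..3]=∅  "dbcc"
  [1..4]=∅  "bccd"
  [2..5]=∅  "ccdd"
  [0..4]=∅  "dbccd"
  [1..5]=∅  "bccdd"
  [0..5]=∅  "dbccdd"

S ∉ T[0,5] ⇒ NO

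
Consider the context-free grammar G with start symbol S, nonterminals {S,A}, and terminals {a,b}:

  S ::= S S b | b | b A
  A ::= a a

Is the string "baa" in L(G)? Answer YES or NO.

CNF form of G:
  S -> S X2 | T1 A | b
  A -> T0 T0
  T0 -> a
  T1 -> b
  X2 -> S T1

CYK fill:
  T[0,0] 'b' = {S,T1}  orig:{S}
  T[1,1] 'a' = {T0}  orig:{}
  T[2,2] 'a' = {T0}  orig:{}
  T[0,1] 'ba' = ∅
  T[1,2] 'aa' = {A}
  T[0,2] 'baa' = {S}

S ∈ T[0,2] ⇒ YES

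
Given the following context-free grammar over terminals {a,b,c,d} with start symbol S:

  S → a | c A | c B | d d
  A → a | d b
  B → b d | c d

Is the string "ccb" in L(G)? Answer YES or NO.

CNF form of G:
  S -> T0 T0 | T2 A | T2 B | a
  A -> T0 T1 | a
  B -> T1 T0 | T2 T0
  T0 -> d
  T1 -> b
  T2 -> c

Fill CYK table bottom-up:
  [0..0]={T2}  "c"  orig:{}
  [1..1]={T2}  "c"  orig:{}
  [2..2]={T1}  "b"  orig:{}
  [0..1]=∅  "cc"
  [1..2]=∅  "cb"
  [0..2]=∅  "ccb"

S ∉ T[0,2] ⇒ NO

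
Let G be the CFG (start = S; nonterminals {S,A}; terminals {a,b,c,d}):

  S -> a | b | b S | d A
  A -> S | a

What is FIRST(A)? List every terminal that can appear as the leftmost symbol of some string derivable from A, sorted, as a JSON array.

FIRST sets, iterate to fixpoint:
[1]
  A via A→a: +{a}
  S via S→a: +{a}
  S via S→b: +{b}
  S via S→d A: +{d}
  FIRST[S]={a,b,d}  FIRST[A]={a}
[2]
  A via A→S: +{b,d}
  FIRST[S]={a,b,d}  FIRST[A]={a,b,d}
[3] done
  FIRST[S]={a,b,d}  FIRST[A]={a,b,d}

FIRST(A) = ["a", "b", "d"]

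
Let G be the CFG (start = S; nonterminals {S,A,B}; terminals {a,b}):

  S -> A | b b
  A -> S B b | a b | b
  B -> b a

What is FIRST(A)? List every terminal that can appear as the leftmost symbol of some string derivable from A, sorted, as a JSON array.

Compute FIRST by fixpoint:
[1]
  A via A→a b: +{a}
  A via A→b: +{b}
  B via B→b a: +{b}
  S via S→A: +{a,b}
  FIRST(S)={a,b}  FIRST(A)={a,b}  FIRST(B)={b}
[2] — fixpoint
  FIRST(S)={a,b}  FIRST(A)={a,b}  FIRST(B)={b}

FIRST(A) = ["a", "b"]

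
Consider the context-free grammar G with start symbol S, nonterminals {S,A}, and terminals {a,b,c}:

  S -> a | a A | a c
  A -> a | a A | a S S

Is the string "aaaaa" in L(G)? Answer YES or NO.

Convert to CNF:
  S -> T0 A | T0 T1 | a
  A -> T0 A | T0 X2 | a
  T0 -> a
  T1 -> c
  X2 -> S S

Fill CYK table bottom-up:
  [0..0]={A,S,T0}  "a"  orig:{A,S}
  [1..1]={A,S,T0}  "a"  orig:{A,S}
  [2..2]={A,S,T0}  "a"  orig:{A,S}
  [3..3]={A,S,T0}  "a"  orig:{A,S}
  [4..4]={A,S,T0}  "a"  orig:{A,S}
  [0..1]={A,S,X2}  "aa"  orig:{A,S}
  [1..2]={A,S,X2}  "aa"  orig:{A,S}
  [2..3]={A,S,X2}  "aa"  orig:{A,S}
  [3..4]={A,S,X2}  "aa"  orig:{A,S}
  [0..2]={A,S,X2}  "aaa"  orig:{A,S}
  [1..3]={A,S,X2}  "aaa"  orig:{A,S}
  [2..4]={A,S,X2}  "aaa"  orig:{A,S}
  [0..3]={A,S,X2}  "aaaa"  orig:{A,S}
  [1..4]={A,S,X2}  "aaaa"  orig:{A,S}
  [0..4]={A,S,X2}  "aaaaa"  orig:{A,S}

S ∈ T[0,4] ⇒ YES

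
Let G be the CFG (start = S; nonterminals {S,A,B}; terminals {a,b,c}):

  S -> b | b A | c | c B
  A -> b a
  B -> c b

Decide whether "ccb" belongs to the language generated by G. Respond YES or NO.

Convert to CNF:
  S -> T0 A | T2 B | b | c
  A -> T0 T1
  B -> T2 T0
  T0 -> b
  T1 -> a
  T2 -> c

CYK fill:
  [0..0]={S,T2}  "c"  orig:{S}
  [1..1]={S,T2}  "c"  orig:{S}
  [2..2]={S,T0}  "b"  orig:{S}
  [0..1]=∅  "cc"
  [1..2]={B}  "cb"
  [0..2]={S}  "ccb"

S ∈ T[0,2] ⇒ YES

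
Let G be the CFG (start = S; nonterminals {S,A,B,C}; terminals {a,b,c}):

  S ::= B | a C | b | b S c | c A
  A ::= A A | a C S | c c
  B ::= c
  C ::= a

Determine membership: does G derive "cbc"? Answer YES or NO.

CNF form of G:
  S -> T0 C | T1 A | T2 X4 | b | c
  A -> A A | T0 X3 | T1 T1
  B -> c
  C -> a
  T0 -> a
  T1 -> c
  T2 -> b
  X3 -> C S
  X4 -> S T1

CYK fill:
  cell(0,0) c: {B,S,T1}  orig:{B,S}
  cell(1,1) b: {S,T2}  orig:{S}
  cell(2,2) c: {B,S,T1}  orig:{B,S}
  cell(0,1) cb: ∅
  cell(1,2) bc: {X4}  orig:{}
  cell(0,2) cbc: ∅

S ∉ T[0,2] ⇒ NO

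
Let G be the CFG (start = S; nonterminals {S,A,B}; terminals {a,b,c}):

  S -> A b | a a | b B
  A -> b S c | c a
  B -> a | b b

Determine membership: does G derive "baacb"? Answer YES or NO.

CNF form of G:
  S -> A T0 | T0 B | T2 T2
  A -> T0 X3 | T1 T2
  B -> T0 T0 | a
  T0 -> b
  T1 -> c
  T2 -> a
  X3 -> S T1

Fill CYK table bottom-up:
  T[0,0] 'b' = {T0}  orig:{}
  T[1,1] 'a' = {B,T2}  orig:{B}
  T[2,2] 'a' = {B,T2}  orig:{B}
  T[3,3] 'c' = {T1}  orig:{}
  T[4,4] 'b' = {T0}  orig:{}
  T[0,1] 'ba' = {S}
  T[1,2] 'aa' = {S}
  T[2,3] 'ac' = ∅
  T[3,4] 'cb' = ∅
  T[0,2] 'baa' = ∅
  T[1,3] 'aac' = {X3}  orig:{}
  T[2,4] 'acb' = ∅
  T[0,3] 'baac' = {A}
  T[1,4] 'aacb' = ∅
  T[0,4] 'baacb' = {S}

S ∈ T[0,4] ⇒ YES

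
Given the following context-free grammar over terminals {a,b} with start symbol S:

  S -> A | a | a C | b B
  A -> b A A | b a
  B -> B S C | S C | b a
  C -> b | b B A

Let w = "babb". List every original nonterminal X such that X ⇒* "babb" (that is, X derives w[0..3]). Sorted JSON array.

CNF form of G:
  S -> T0 B | T0 T1 | T0 X5 | T1 C | a
  A -> T0 T1 | T0 X2
  B -> B X3 | S C | T0 T1
  C -> T0 X4 | b
  T0 -> b
  T1 -> a
  X2 -> A A
  X3 -> S C
  X4 -> B A
  X5 -> A A

Fill CYK table bottom-up, restricted to cells inside w[0..3]:
  [0..0]={C,T0}  "b"  orig:{C}
  [1..1]={S,T1}  "a"  orig:{S}
  [2..2]={C,T0}  "b"  orig:{C}
  [3..3]={C,T0}  "b"  orig:{C}
  [0..1]={A,B,S}  "ba"
  [1..2]={B,S,X3}  "ab"  orig:{B,S}
  [2..3]=∅  "bb"
  [0..2]={B,S,X3}  "bab"  orig:{B,S}
  [1..3]={B,X3}  "abb"  orig:{B}
  [0..3]={B,S,X3}  "babb"  orig:{B,S}

Original NTs in T[0,3] deriving "babb": ["B", "S"]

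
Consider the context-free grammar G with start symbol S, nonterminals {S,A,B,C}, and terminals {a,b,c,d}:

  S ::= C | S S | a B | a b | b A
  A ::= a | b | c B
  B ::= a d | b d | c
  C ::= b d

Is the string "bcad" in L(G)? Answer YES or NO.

Convert to CNF:
  S -> S S | T1 B | T1 T3 | T3 A | T3 T2
  A -> T0 B | a | b
  B -> T1 T2 | T3 T2 | c
  C -> T3 T2
  T0 -> c
  T1 -> a
  T2 -> d
  T3 -> b

CYK table (by increasing span):
  cell(0,0) b: {A,T3}  orig:{A}
  cell(1,1) c: {B,T0}  orig:{B}
  cell(2,2) a: {A,T1}  orig:{A}
  cell(3,3) d: {T2}  orig:{}
  cell(0,1) bc: ∅
  cell(1,2) ca: ∅
  cell(2,3) ad: {B}
  cell(0,2) bca: ∅
  cell(1,3) cad: {A}
  cell(0,3) bcad: {S}

S ∈ T[0,3] ⇒ YES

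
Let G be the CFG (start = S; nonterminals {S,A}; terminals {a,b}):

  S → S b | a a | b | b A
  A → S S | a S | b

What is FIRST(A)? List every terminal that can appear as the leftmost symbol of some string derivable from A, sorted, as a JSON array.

FIRST sets, iterate to fixpoint:
iter 1:
  A via A→a S: +{a}
  A via A→b: +{b}
  S via S→a a: +{a}
  S via S→b: +{b}
  S: {a,b}  A: {a,b}
iter 2: (no change)
  S: {a,b}  A: {a,b}

FIRST(A) = ["a", "b"]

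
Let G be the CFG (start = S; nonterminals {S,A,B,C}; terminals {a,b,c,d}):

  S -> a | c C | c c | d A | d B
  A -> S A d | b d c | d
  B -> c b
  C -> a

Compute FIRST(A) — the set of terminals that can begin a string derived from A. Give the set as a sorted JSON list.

FIRST iteration:
pass 1:
  A via A→b d c: +{b}
  A via A→d: +{d}
  B via B→c b: +{c}
  C via C→a: +{a}
  S via S→a: +{a}
  S via S→c C: +{c}
  S via S→d A: +{d}
  FIRST(S)={a,c,d}  FIRST(A)={b,d}  FIRST(B)={c}  FIRST(C)={a}
pass 2:
  A via A→S A d: +{a,c}
  FIRST(S)={a,c,d}  FIRST(A)={a,b,c,d}  FIRST(B)={c}  FIRST(C)={a}
pass 3: — fixpoint
  FIRST(S)={a,c,d}  FIRST(A)={a,b,c,d}  FIRST(B)={c}  FIRST(C)={a}

FIRST(A) = ["a", "b", "c", "d"]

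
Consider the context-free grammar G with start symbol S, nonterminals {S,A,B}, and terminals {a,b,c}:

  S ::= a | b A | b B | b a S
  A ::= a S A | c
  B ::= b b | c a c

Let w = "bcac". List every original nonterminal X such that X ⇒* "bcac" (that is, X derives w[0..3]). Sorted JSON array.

Convert to CNF:
  S -> T1 A | T1 B | T1 X5 | a
  A -> T0 X3 | c
  B -> T1 T1 | T2 X4
  T0 -> a
  T1 -> b
  T2 -> c
  X3 -> S A
  X4 -> T0 T2
  X5 -> T0 S

Fill CYK table bottom-up, restricted to cells inside w[0..3]:
  [0..0]={T1}  "b"  orig:{}
  [1..1]={A,T2}  "c"  orig:{A}
  [2..2]={S,T0}  "a"  orig:{S}
  [3..3]={A,T2}  "c"  orig:{A}
  [0..1]={S}  "bc"
  [1..2]=∅  "ca"
  [2..3]={X3,X4}  "ac"  orig:{}
  [0..2]=∅  "bca"
  [1..3]={B}  "cac"
  [0..3]={S}  "bcac"

Original NTs in T[0,3] deriving "bcac": ["S"]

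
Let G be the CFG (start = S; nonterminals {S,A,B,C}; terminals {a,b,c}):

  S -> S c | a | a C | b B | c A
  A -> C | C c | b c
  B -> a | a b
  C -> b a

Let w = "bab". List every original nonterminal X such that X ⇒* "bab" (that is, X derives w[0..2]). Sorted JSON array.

Convert to CNF:
  S -> S T0 | T0 A | T1 B | T2 C | a
  A -> C T0 | T1 T0 | T1 T2
  B -> T2 T1 | a
  C -> T1 T2
  T0 -> c
  T1 -> b
  T2 -> a

Fill CYK table bottom-up, restricted to cells inside w[0..2]:
  [0..0]={T1}  "b"  orig:{}
  [1..1]={B,S,T2}  "a"  orig:{B,S}
  [2..2]={T1}  "b"  orig:{}
  [0..1]={A,C,S}  "ba"
  [1..2]={B}  "ab"
  [0..2]={S}  "bab"

Original NTs in T[0,2] deriving "bab": ["S"]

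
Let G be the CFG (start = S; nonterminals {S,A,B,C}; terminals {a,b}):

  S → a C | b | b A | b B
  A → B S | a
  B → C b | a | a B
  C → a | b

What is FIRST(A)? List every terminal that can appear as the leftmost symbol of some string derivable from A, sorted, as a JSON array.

Compute FIRST by fixpoint:
iter 1:
  A via A→a: +{a}
  B via B→a: +{a}
  C via C→a: +{a}
  C via C→b: +{b}
  S via S→a C: +{a}
  S via S→b: +{b}
  FIRST[S]={a,b}  FIRST[A]={a}  FIRST[B]={a}  FIRST[C]={a,b}
iter 2:
  B via B→C b: +{b}
  FIRST[S]={a,b}  FIRST[A]={a}  FIRST[B]={a,b}  FIRST[C]={a,b}
iter 3:
  A via A→B S: +{b}
  FIRST[S]={a,b}  FIRST[A]={a,b}  FIRST[B]={a,b}  FIRST[C]={a,b}
iter 4: (no change)
  FIRST[S]={a,b}  FIRST[A]={a,b}  FIRST[B]={a,b}  FIRST[C]={a,b}

FIRST(A) = ["a", "b"]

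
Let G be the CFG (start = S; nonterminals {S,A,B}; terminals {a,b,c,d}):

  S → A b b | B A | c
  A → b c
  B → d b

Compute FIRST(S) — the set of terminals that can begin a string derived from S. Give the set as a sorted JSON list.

Compute FIRST by fixpoint:
[1]
  A via A→b c: +{b}
  B via B→d b: +{d}
  S via S→A b b: +{b}
  S via S→B A: +{d}
  S via S→c: +{c}
  FIRST(S)={b,c,d}  FIRST(A)={b}  FIRST(B)={d}
[2] (no change)
  FIRST(S)={b,c,d}  FIRST(A)={b}  FIRST(B)={d}

FIRST(S) = ["b", "c", "d"]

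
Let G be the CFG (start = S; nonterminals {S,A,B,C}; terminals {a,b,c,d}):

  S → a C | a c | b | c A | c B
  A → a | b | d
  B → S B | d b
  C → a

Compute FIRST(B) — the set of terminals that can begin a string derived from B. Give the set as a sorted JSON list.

Compute FIRST by fixpoint:
[1]
  A via A→a: +{a}
  A via A→b: +{b}
  A via A→d: +{d}
  B via B→d b: +{d}
  C via C→a: +{a}
  S via S→a C: +{a}
  S via S→b: +{b}
  S via S→c A: +{c}
  FIRST[S]={a,b,c}  FIRST[A]={a,b,d}  FIRST[B]={d}  FIRST[C]={a}
[2]
  B via B→S B: +{a,b,c}
  FIRST[S]={a,b,c}  FIRST[A]={a,b,d}  FIRST[B]={a,b,c,d}  FIRST[C]={a}
[3] (stable)
  FIRST[S]={a,b,c}  FIRST[A]={a,b,d}  FIRST[B]={a,b,c,d}  FIRST[C]={a}

FIRST(B) = ["a", "b", "c", "d"]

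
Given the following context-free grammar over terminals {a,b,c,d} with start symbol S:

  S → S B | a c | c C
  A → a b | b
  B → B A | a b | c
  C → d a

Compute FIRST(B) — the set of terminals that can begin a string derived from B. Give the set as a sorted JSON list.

FIRST iteration:
[1]
  A via A→a b: +{a}
  A via A→b: +{b}
  B via B→a b: +{a}
  B via B→c: +{c}
  C via C→d a: +{d}
  S via S→a c: +{a}
  S via S→c C: +{c}
  FIRST(S)={a,c}  FIRST(A)={a,b}  FIRST(B)={a,c}  FIRST(C)={d}
[2] (no change)
  FIRST(S)={a,c}  FIRST(A)={a,b}  FIRST(B)={a,c}  FIRST(C)={d}

FIRST(B) = ["a", "c"]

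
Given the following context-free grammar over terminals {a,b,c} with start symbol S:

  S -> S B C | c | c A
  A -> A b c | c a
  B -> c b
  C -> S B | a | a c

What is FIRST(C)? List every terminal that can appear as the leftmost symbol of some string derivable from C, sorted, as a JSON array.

Compute FIRST by fixpoint:
round 1:
  A via A→c a: +{c}
  B via B→c b: +{c}
  C via C→a: +{a}
  S via S→c: +{c}
  FIRST(S)={c}  FIRST(A)={c}  FIRST(B)={c}  FIRST(C)={a}
round 2:
  C via C→S B: +{c}
  FIRST(S)={c}  FIRST(A)={c}  FIRST(B)={c}  FIRST(C)={a,c}
round 3: done
  FIRST(S)={c}  FIRST(A)={c}  FIRST(B)={c}  FIRST(C)={a,c}

FIRST(C) = ["a", "c"]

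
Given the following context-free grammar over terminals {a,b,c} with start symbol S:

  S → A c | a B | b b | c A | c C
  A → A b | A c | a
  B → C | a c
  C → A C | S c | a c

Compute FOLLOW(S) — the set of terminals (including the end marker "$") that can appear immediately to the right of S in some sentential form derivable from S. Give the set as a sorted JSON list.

FIRST iteration:
[1]
  A via A→a: +{a}
  B via B→a c: +{a}
  C via C→A C: +{a}
  S via S→A c: +{a}
  S via S→b b: +{b}
  S via S→c A: +{c}
  FIRST(S)={a,b,c}  FIRST(A)={a}  FIRST(B)={a}  FIRST(C)={a}
[2]
  C via C→S c: +{b,c}
  FIRST(S)={a,b,c}  FIRST(A)={a}  FIRST(B)={a}  FIRST(C)={a,b,c}
[3]
  B via B→C: +{b,c}
  FIRST(S)={a,b,c}  FIRST(A)={a}  FIRST(B)={a,b,c}  FIRST(C)={a,b,c}
[4] — fixpoint
  FIRST(S)={a,b,c}  FIRST(A)={a}  FIRST(B)={a,b,c}  FIRST(C)={a,b,c}

FOLLOW sets:
initialize: $ ∈ FOLLOW(S)
[1]
  A→A b: FOLLOW(A) ⊇ FIRST(b) = {b}; new: +{b}
  A→A c: FOLLOW(A) ⊇ FIRST(c) = {c}; new: +{c}
  C→A C: FOLLOW(A) ⊇ FIRST(C) = {a,b,c}; new: +{a}
  C→S c: FOLLOW(S) ⊇ FIRST(c) = {c}; new: +{c}
  S→a B: FOLLOW(B) ⊇ FOLLOW(S) ⊇ {$,c}; new: +{$,c}
  S→c A: FOLLOW(A) ⊇ FOLLOW(S) ⊇ {$,c}; new: +{$}
  S→c C: FOLLOW(C) ⊇ FOLLOW(S) ⊇ {$,c}; new: +{$,c}
  FOLLOW[S]={$,c}  FOLLOW[A]={$,a,b,c}  FOLLOW[B]={$,c}  FOLLOW[C]={$,c}
[2] — fixpoint
  FOLLOW[S]={$,c}  FOLLOW[A]={$,a,b,c}  FOLLOW[B]={$,c}  FOLLOW[C]={$,c}

FOLLOW(S) = ["$", "c"]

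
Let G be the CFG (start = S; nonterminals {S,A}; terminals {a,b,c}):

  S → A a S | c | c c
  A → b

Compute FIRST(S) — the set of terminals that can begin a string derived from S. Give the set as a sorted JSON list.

FIRST iteration:
pass 1:
  A via A→b: +{b}
  S via S→A a S: +{b}
  S via S→c: +{c}
  FIRST[S]={b,c}  FIRST[A]={b}
pass 2: (no change)
  FIRST[S]={b,c}  FIRST[A]={b}

FIRST(S) = ["b", "c"]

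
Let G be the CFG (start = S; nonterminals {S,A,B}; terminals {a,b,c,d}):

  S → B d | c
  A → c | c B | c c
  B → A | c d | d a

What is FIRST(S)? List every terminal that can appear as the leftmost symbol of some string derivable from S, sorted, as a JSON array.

FIRST sets, iterate to fixpoint:
[1]
  A via A→c: +{c}
  B via B→A: +{c}
  B via B→d a: +{d}
  S via S→B d: +{c,d}
  FIRST[S]={c,d}  FIRST[A]={c}  FIRST[B]={c,d}
[2] done
  FIRST[S]={c,d}  FIRST[A]={c}  FIRST[B]={c,d}

FIRST(S) = ["c", "d"]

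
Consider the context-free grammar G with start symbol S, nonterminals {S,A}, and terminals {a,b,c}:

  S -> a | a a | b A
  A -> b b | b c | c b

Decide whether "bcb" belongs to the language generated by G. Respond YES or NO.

CNF form of G:
  S -> T0 A | T2 T2 | a
  A -> T0 T0 | T0 T1 | T1 T0
  T0 -> b
  T1 -> c
  T2 -> a

CYK table (by increasing span):
  [0..0]={T0}  "b"  orig:{}
  [1..1]={T1}  "c"  orig:{}
  [2..2]={T0}  "b"  orig:{}
  [0..1]={A}  "bc"
  [1..2]={A}  "cb"
  [0..2]={S}  "bcb"

S ∈ T[0,2] ⇒ YES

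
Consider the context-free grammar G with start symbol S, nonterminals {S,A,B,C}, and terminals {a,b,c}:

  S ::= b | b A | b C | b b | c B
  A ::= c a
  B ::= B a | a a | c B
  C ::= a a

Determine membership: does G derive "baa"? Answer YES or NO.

CNF form of G:
  S -> T0 B | T2 A | T2 C | T2 T2 | b
  A -> T0 T1
  B -> B T1 | T0 B | T1 T1
  C -> T1 T1
  T0 -> c
  T1 -> a
  T2 -> b

CYK fill:
  T[0,0] 'b' = {S,T2}  orig:{S}
  T[1,1] 'a' = {T1}  orig:{}
  T[2,2] 'a' = {T1}  orig:{}
  T[0,1] 'ba' = ∅
  T[1,2] 'aa' = {B,C}
  T[0,2] 'baa' = {S}

S ∈ T[0,2] ⇒ YES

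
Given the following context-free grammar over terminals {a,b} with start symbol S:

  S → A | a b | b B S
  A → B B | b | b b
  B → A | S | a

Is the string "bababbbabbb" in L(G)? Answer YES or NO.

CNF form of G:
  S -> B B | T0 T0 | T0 X3 | T1 T0 | b
  A -> B B | T0 T0 | b
  B -> B B | T0 T0 | T0 X2 | T1 T0 | a | b
  T0 -> b
  T1 -> a
  X2 -> B S
  X3 -> B S

CYK fill:
  [0..0]={A,B,S,T0}  "b"  orig:{A,B,S}
  [1..1]={B,T1}  "a"  orig:{B}
  [2..2]={A,B,S,T0}  "b"  orig:{A,B,S}
  [3..3]={B,T1}  "a"  orig:{B}
  [4..4]={A,B,S,T0}  "b"  orig:{A,B,S}
  [5..5]={A,B,S,T0}  "b"  orig:{A,B,S}
  [6..6]={A,B,S,T0}  "b"  orig:{A,B,S}
  [7..7]={B,T1}  "a"  orig:{B}
  [8..8]={A,B,S,T0}  "b"  orig:{A,B,S}
  [9..9]={A,B,S,T0}  "b"  orig:{A,B,S}
  [10..10]={A,B,S,T0}  "b"  orig:{A,B,S}
  [0..1]={A,B,S}  "ba"
  [1..2]={A,B,S,X2,X3}  "ab"  orig:{A,B,S}
  [2..3]={A,B,S}  "ba"
  [3..4]={A,B,S,X2,X3}  "ab"  orig:{A,B,S}
  [4..5]={A,B,S,X2,X3}  "bb"  orig:{A,B,S}
  [5..6]={A,B,S,X2,X3}  "bb"  orig:{A,B,S}
  [6..7]={A,B,S}  "ba"
  [7..8]={A,B,S,X2,X3}  "ab"  orig:{A,B,S}
  [8..9]={A,B,S,X2,X3}  "bb"  orig:{A,B,S}
  [9..10]={A,B,S,X2,X3}  "bb"  orig:{A,B,S}
  [0..2]={A,B,S,X2,X3}  "bab"  orig:{A,B,S}
  [1..3]={A,B,S,X2,X3}  "aba"  orig:{A,B,S}
  [2..4]={A,B,S,X2,X3}  "bab"  orig:{A,B,S}
  [3..5]={A,B,S,X2,X3}  "abb"  orig:{A,B,S}
  [4..6]={A,B,S,X2,X3}  "bbb"  orig:{A,B,S}
  [5..7]={A,B,S,X2,X3}  "bba"  orig:{A,B,S}
  [6..8]={A,B,S,X2,X3}  "bab"  orig:{A,B,S}
  [7..9]={A,B,S,X2,X3}  "abb"  orig:{A,B,S}
  [8..10]={A,B,S,X2,X3}  "bbb"  orig:{A,B,S}
  [0..3]={A,B,S,X2,X3}  "baba"  orig:{A,B,S}
  [1..4]={A,B,S,X2,X3}  "abab"  orig:{A,B,S}
  [2..5]={A,B,S,X2,X3}  "babb"  orig:{A,B,S}
  [3..6]={A,B,S,X2,X3}  "abbb"  orig:{A,B,S}
  [4..7]={A,B,S,X2,X3}  "bbba"  orig:{A,B,S}
  [5..8]={A,B,S,X2,X3}  "bbab"  orig:{A,B,S}
  [6..9]={A,B,S,X2,X3}  "babb"  orig:{A,B,S}
  [7..10]={A,B,S,X2,X3}  "abbb"  orig:{A,B,S}
  [0..4]={A,B,S,X2,X3}  "babab"  orig:{A,B,S}
  [1..5]={A,B,S,X2,X3}  "ababb"  orig:{A,B,S}
  [2..6]={A,B,S,X2,X3}  "babbb"  orig:{A,B,S}
  [3..7]={A,B,S,X2,X3}  "abbba"  orig:{A,B,S}
  [4..8]={A,B,S,X2,X3}  "bbbab"  orig:{A,B,S}
  [5..9]={A,B,S,X2,X3}  "bbabb"  orig:{A,B,S}
  [6..10]={A,B,S,X2,X3}  "babbb"  orig:{A,B,S}
  [0..5]={A,B,S,X2,X3}  "bababb"  orig:{A,B,S}
  [1..6]={A,B,S,X2,X3}  "ababbb"  orig:{A,B,S}
  [2..7]={A,B,S,X2,X3}  "babbba"  orig:{A,B,S}
  [3..8]={A,B,S,X2,X3}  "abbbab"  orig:{A,B,S}
  [4..9]={A,B,S,X2,X3}  "bbbabb"  orig:{A,B,S}
  [5..10]={A,B,S,X2,X3}  "bbabbb"  orig:{A,B,S}
  [0..6]={A,B,S,X2,X3}  "bababbb"  orig:{A,B,S}
  [1..7]={A,B,S,X2,X3}  "ababbba"  orig:{A,B,S}
  [2..8]={A,B,S,X2,X3}  "babbbab"  orig:{A,B,S}
  [3..9]={A,B,S,X2,X3}  "abbbabb"  orig:{A,B,S}
  [4..10]={A,B,S,X2,X3}  "bbbabbb"  orig:{A,B,S}
  [0..7]={A,B,S,X2,X3}  "bababbba"  orig:{A,B,S}
  [1..8]={A,B,S,X2,X3}  "ababbbab"  orig:{A,B,S}
  [2..9]={A,B,S,X2,X3}  "babbbabb"  orig:{A,B,S}
  [3..10]={A,B,S,X2,X3}  "abbbabbb"  orig:{A,B,S}
  [0..8]={A,B,S,X2,X3}  "bababbbab"  orig:{A,B,S}
  [1..9]={A,B,S,X2,X3}  "ababbbabb"  orig:{A,B,S}
  [2..10]={A,B,S,X2,X3}  "babbbabbb"  orig:{A,B,S}
  [0..9]={A,B,S,X2,X3}  "bababbbabb"  orig:{A,B,S}
  [1..10]={A,B,S,X2,X3}  "ababbbabbb"  orig:{A,B,S}
  [0..10]={A,B,S,X2,X3}  "bababbbabbb"  orig:{A,B,S}

S ∈ T[0,10] ⇒ YES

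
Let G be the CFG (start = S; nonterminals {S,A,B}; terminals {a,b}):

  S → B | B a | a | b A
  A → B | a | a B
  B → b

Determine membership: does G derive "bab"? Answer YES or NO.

Convert to CNF:
  S -> B T0 | T1 A | a | b
  A -> T0 B | a | b
  B -> b
  T0 -> a
  T1 -> b

Fill CYK table bottom-up:
  [0..0]={A,B,S,T1}  "b"  orig:{A,B,S}
  [1..1]={A,S,T0}  "a"  orig:{A,S}
  [2..2]={A,B,S,T1}  "b"  orig:{A,B,S}
  [0..1]={S}  "ba"
  [1..2]={A}  "ab"
  [0..2]={S}  "bab"

S ∈ T[0,2] ⇒ YES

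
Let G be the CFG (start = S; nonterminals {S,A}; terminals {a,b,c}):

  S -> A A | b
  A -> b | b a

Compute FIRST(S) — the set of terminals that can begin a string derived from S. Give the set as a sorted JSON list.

FIRST sets, iterate to fixpoint:
round 1:
  A via A→b: +{b}
  S via S→A A: +{b}
  FIRST[S]={b}  FIRST[A]={b}
round 2: (stable)
  FIRST[S]={b}  FIRST[A]={b}

FIRST(S) = ["b"]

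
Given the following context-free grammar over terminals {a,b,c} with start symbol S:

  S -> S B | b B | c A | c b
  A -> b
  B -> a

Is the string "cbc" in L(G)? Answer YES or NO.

Convert to CNF:
  S -> S B | T0 B | T1 A | T1 T0
  A -> b
  B -> a
  T0 -> b
  T1 -> c

CYK table (by increasing span):
  T[0,0] 'c' = {T1}  orig:{}
  T[1,1] 'b' = {A,T0}  orig:{A}
  T[2,2] 'c' = {T1}  orig:{}
  T[0,1] 'cb' = {S}
  T[1,2] 'bc' = ∅
  T[0,2] 'cbc' = ∅

S ∉ T[0,2] ⇒ NO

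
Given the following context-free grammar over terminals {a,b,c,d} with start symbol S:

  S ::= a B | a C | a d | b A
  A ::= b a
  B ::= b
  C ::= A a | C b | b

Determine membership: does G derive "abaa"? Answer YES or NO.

Convert to CNF:
  S -> T0 A | T1 B | T1 C | T1 T2
  A -> T0 T1
  B -> b
  C -> A T1 | C T0 | b
  T0 -> b
  T1 -> a
  T2 -> d

CYK fill:
  cell(0,0) a: {T1}  orig:{}
  cell(1,1) b: {B,C,T0}  orig:{B,C}
  cell(2,2) a: {T1}  orig:{}
  cell(3,3) a: {T1}  orig:{}
  cell(0,1) ab: {S}
  cell(1,2) ba: {A}
  cell(2,3) aa: ∅
  cell(0,2) aba: ∅
  cell(1,3) baa: {C}
  cell(0,3) abaa: {S}

S ∈ T[0,3] ⇒ YES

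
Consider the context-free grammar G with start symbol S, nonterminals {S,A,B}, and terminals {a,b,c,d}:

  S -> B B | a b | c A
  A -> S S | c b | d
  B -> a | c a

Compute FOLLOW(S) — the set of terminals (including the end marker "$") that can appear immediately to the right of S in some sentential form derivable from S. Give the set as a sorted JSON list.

FIRST iteration:
round 1:
  A via A→c b: +{c}
  A via A→d: +{d}
  B via B→a: +{a}
  B via B→c a: +{c}
  S via S→B B: +{a,c}
  S: {a,c}  A: {c,d}  B: {a,c}
round 2:
  A via A→S S: +{a}
  S: {a,c}  A: {a,c,d}  B: {a,c}
round 3: (no change)
  S: {a,c}  A: {a,c,d}  B: {a,c}

FOLLOW iteration:
seed FOLLOW(S) with $
iter 1:
  A→S S: FOLLOW(S) ⊇ FIRST(S) = {a,c}; new: +{a,c}
  S→B B: FOLLOW(B) ⊇ FIRST(B) = {a,c}; new: +{a,c}
  S→B B: FOLLOW(B) ⊇ FOLLOW(S) ⊇ {$,a,c}; new: +{$}
  S→c A: FOLLOW(A) ⊇ FOLLOW(S) ⊇ {$,a,c}; new: +{$,a,c}
  FOLLOW(S)={$,a,c}  FOLLOW(A)={$,a,c}  FOLLOW(B)={$,a,c}
iter 2: — fixpoint
  FOLLOW(S)={$,a,c}  FOLLOW(A)={$,a,c}  FOLLOW(B)={$,a,c}

FOLLOW(S) = ["$", "a", "c"]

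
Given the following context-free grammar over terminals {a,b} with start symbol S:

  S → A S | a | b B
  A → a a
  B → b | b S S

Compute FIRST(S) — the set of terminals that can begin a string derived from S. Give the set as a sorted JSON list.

FIRST iteration:
iter 1:
  A via A→a a: +{a}
  B via B→b: +{b}
  S via S→A S: +{a}
  S via S→b B: +{b}
  FIRST(S)={a,b}  FIRST(A)={a}  FIRST(B)={b}
iter 2: — fixpoint
  FIRST(S)={a,b}  FIRST(A)={a}  FIRST(B)={b}

FIRST(S) = ["a", "b"]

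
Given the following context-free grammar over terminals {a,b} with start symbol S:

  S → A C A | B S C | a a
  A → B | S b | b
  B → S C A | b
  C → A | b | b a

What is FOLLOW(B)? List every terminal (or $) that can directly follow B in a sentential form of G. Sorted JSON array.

Compute FIRST by fixpoint:
iter 1:
  A via A→b: +{b}
  B via B→b: +{b}
  C via C→A: +{b}
  S via S→A C A: +{b}
  S via S→a a: +{a}
  S: {a,b}  A: {b}  B: {b}  C: {b}
iter 2:
  A via A→S b: +{a}
  B via B→S C A: +{a}
  C via C→A: +{a}
  S: {a,b}  A: {a,b}  B: {a,b}  C: {a,b}
iter 3: — fixpoint
  S: {a,b}  A: {a,b}  B: {a,b}  C: {a,b}

Compute FOLLOW by fixpoint:
seed FOLLOW(S) with $
round 1:
  A→S b: FOLLOW(S) ⊇ FIRST(b) = {b}; new: +{b}
  B→S C A: FOLLOW(S) ⊇ FIRST(C) = {a,b}; new: +{a}
  B→S C A: FOLLOW(C) ⊇ FIRST(A) = {a,b}; new: +{a,b}
  C→A: FOLLOW(A) ⊇ FOLLOW(C) ⊇ {a,b}; new: +{a,b}
  S→A C A: FOLLOW(A) ⊇ FOLLOW(S) ⊇ {$,a,b}; new: +{$}
  S→B S C: FOLLOW(B) ⊇ FIRST(S) = {a,b}; new: +{a,b}
  S→B S C: FOLLOW(C) ⊇ FOLLOW(S) ⊇ {$,a,b}; new: +{$}
  S: {$,a,b}  A: {$,a,b}  B: {a,b}  C: {$,a,b}
round 2:
  A→B: FOLLOW(B) ⊇ FOLLOW(A) ⊇ {$,a,b}; new: +{$}
  S: {$,a,b}  A: {$,a,b}  B: {$,a,b}  C: {$,a,b}
round 3: done
  S: {$,a,b}  A: {$,a,b}  B: {$,a,b}  C: {$,a,b}

FOLLOW(B) = ["$", "a", "b"]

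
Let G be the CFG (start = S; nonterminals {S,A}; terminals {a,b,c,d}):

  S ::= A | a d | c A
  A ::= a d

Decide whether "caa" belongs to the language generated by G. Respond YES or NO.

Convert to CNF:
  S -> T0 T1 | T2 A
  A -> T0 T1
  T0 -> a
  T1 -> d
  T2 -> c

Fill CYK table bottom-up:
  cell(0,0) c: {T2}  orig:{}
  cell(1,1) a: {T0}  orig:{}
  cell(2,2) a: {T0}  orig:{}
  cell(0,1) ca: ∅
  cell(1,2) aa: ∅
  cell(0,2) caa: ∅

S ∉ T[0,2] ⇒ NO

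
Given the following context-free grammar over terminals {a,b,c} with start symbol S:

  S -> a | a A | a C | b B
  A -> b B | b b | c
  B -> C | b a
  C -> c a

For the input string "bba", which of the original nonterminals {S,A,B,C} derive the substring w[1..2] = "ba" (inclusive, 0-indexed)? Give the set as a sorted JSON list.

CNF form of G:
  S -> T0 B | T1 A | T1 C | a
  A -> T0 B | T0 T0 | c
  B -> T0 T1 | T2 T1
  C -> T2 T1
  T0 -> b
  T1 -> a
  T2 -> c

CYK fill (cells [i..j] with 1 ≤ i ≤ j ≤ 2 only):
  [1..1]={T0}  "b"  orig:{}
  [2..2]={S,T1}  "a"  orig:{S}
  [1..2]={B}  "ba"

Original NTs in T[1,2] deriving "ba": ["B"]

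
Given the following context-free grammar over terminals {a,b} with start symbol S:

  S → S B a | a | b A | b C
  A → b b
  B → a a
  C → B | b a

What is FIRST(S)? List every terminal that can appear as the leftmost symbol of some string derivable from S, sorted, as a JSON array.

FIRST sets, iterate to fixpoint:
round 1:
  A via A→b b: +{b}
  B via B→a a: +{a}
  C via C→B: +{a}
  C via C→b a: +{b}
  S via S→a: +{a}
  S via S→b A: +{b}
  S: {a,b}  A: {b}  B: {a}  C: {a,b}
round 2: — fixpoint
  S: {a,b}  A: {b}  B: {a}  C: {a,b}

FIRST(S) = ["a", "b"]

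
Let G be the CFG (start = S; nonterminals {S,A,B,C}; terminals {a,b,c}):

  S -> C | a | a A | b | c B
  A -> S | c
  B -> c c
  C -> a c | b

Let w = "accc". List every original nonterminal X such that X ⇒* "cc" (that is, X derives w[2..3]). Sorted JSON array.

CNF form of G:
  S -> T0 A | T0 T1 | T1 B | a | b
  A -> T0 A | T0 T1 | T1 B | a | b | c
  B -> T1 T1
  C -> T0 T1 | b
  T0 -> a
  T1 -> c

CYK table (by increasing span), restricted to cells inside w[2..3]:
  cell(2,2) c: {A,T1}  orig:{A}
  cell(3,3) c: {A,T1}  orig:{A}
  cell(2,3) cc: {B}

Original NTs in T[2,3] deriving "cc": ["B"]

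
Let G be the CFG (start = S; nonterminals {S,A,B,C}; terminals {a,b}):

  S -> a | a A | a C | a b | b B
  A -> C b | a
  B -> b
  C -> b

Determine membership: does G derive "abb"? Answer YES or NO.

Convert to CNF:
  S -> T0 B | T1 A | T1 C | T1 T0 | a
  A -> C T0 | a
  B -> b
  C -> b
  T0 -> b
  T1 -> a

CYK table (by increasing span):
  T[0,0] 'a' = {A,S,T1}  orig:{A,S}
  T[1,1] 'b' = {B,C,T0}  orig:{B,C}
  T[2,2] 'b' = {B,C,T0}  orig:{B,C}
  T[0,1] 'ab' = {S}
  T[1,2] 'bb' = {A,S}
  T[0,2] 'abb' = {S}

S ∈ T[0,2] ⇒ YES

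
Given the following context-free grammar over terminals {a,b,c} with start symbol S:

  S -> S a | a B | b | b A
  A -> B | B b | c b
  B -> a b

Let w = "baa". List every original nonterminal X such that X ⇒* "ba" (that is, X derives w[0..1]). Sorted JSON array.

CNF form of G:
  S -> S T1 | T0 A | T1 B | b
  A -> B T0 | T1 T0 | T2 T0
  B -> T1 T0
  T0 -> b
  T1 -> a
  T2 -> c

Fill CYK table bottom-up, restricted to cells inside w[0..1]:
  [0..0]={S,T0}  "b"  orig:{S}
  [1..1]={T1}  "a"  orig:{}
  [0..1]={S}  "ba"

Original NTs in T[0,1] deriving "ba": ["S"]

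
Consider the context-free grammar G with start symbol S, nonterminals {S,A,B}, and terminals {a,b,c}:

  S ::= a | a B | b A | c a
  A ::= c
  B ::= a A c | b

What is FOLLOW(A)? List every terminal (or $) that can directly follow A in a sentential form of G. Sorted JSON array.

FIRST iteration:
[1]
  A via A→c: +{c}
  B via B→a A c: +{a}
  B via B→b: +{b}
  S via S→a: +{a}
  S via S→b A: +{b}
  S via S→c a: +{c}
  S: {a,b,c}  A: {c}  B: {a,b}
[2] (stable)
  S: {a,b,c}  A: {c}  B: {a,b}

FOLLOW iteration:
seed FOLLOW(S) with $
pass 1:
  B→a A c: FOLLOW(A) ⊇ FIRST(c) = {c}; new: +{c}
  S→a B: FOLLOW(B) ⊇ FOLLOW(S) ⊇ {$}; new: +{$}
  S→b A: FOLLOW(A) ⊇ FOLLOW(S) ⊇ {$}; new: +{$}
  FOLLOW[S]={$}  FOLLOW[A]={$,c}  FOLLOW[B]={$}
pass 2: (stable)
  FOLLOW[S]={$}  FOLLOW[A]={$,c}  FOLLOW[B]={$}

FOLLOW(A) = ["$", "c"]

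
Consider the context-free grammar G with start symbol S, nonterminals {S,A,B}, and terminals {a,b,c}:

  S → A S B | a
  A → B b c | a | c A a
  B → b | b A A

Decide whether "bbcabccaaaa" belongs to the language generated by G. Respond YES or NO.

CNF form of G:
  S -> A X6 | a
  A -> B X3 | T1 X4 | a
  B -> T0 X5 | b
  T0 -> b
  T1 -> c
  T2 -> a
  X3 -> T0 T1
  X4 -> A T2
  X5 -> A A
  X6 -> S B

CYK fill:
  T[0,0] 'b' = {B,T0}  orig:{B}
  T[1,1] 'b' = {B,T0}  orig:{B}
  T[2,2] 'c' = {T1}  orig:{}
  T[3,3] 'a' = {A,S,T2}  orig:{A,S}
  T[4,4] 'b' = {B,T0}  orig:{B}
  T[5,5] 'c' = {T1}  orig:{}
  T[6,6] 'c' = {T1}  orig:{}
  T[7,7] 'a' = {A,S,T2}  orig:{A,S}
  T[8,8] 'a' = {A,S,T2}  orig:{A,S}
  T[9,9] 'a' = {A,S,T2}  orig:{A,S}
  T[10,10] 'a' = {A,S,T2}  orig:{A,S}
  T[0,1] 'bb' = ∅
  T[1,2] 'bc' = {X3}  orig:{}
  T[2,3] 'ca' = ∅
  T[3,4] 'ab' = {X6}  orig:{}
  T[4,5] 'bc' = {X3}  orig:{}
  T[5,6] 'cc' = ∅
  T[6,7] 'ca' = ∅
  T[7,8] 'aa' = {X4,X5}  orig:{}
  T[8,9] 'aa' = {X4,X5}  orig:{}
  T[9,10] 'aa' = {X4,X5}  orig:{}
  T[0,2] 'bbc' = {A}
  T[1,3] 'bca' = ∅
  T[2,4] 'cab' = ∅
  T[3,5] 'abc' = ∅
  T[4,6] 'bcc' = ∅
  T[5,7] 'cca' = ∅
  T[6,8] 'caa' = {A}
  T[7,9] 'aaa' = ∅
  T[8,10] 'aaa' = ∅
  T[0,3] 'bbca' = {X4,X5}  orig:{}
  T[1,4] 'bcab' = ∅
  T[2,5] 'cabc' = ∅
  T[3,6] 'abcc' = ∅
  T[4,7] 'bcca' = ∅
  T[5,8] 'ccaa' = ∅
  T[6,9] 'caaa' = {X4,X5}  orig:{}
  T[7,10] 'aaaa' = ∅
  T[0,4] 'bbcab' = {S}
  T[1,5] 'bcabc' = ∅
  T[2,6] 'cabcc' = ∅
  T[3,7] 'abcca' = ∅
  T[4,8] 'bccaa' = ∅
  T[5,9] 'ccaaa' = {A}
  T[6,10] 'caaaa' = ∅
  T[0,5] 'bbcabc' = ∅
  T[1,6] 'bcabcc' = ∅
  T[2,7] 'cabcca' = ∅
  T[3,8] 'abccaa' = ∅
  T[4,9] 'bccaaa' = ∅
  T[5,10] 'ccaaaa' = {X4,X5}  orig:{}
  T[0,6] 'bbcabcc' = ∅
  T[1,7] 'bcabcca' = ∅
  T[2,8] 'cabccaa' = ∅
  T[3,9] 'abccaaa' = ∅
  T[4,10] 'bccaaaa' = {B}
  T[0,7] 'bbcabcca' = ∅
  T[1,8] 'bcabccaa' = ∅
  T[2,9] 'cabccaaa' = ∅
  T[3,10] 'abccaaaa' = {X6}  orig:{}
  T[0,8] 'bbcabccaa' = ∅
  T[1,9] 'bcabccaaa' = ∅
  T[2,10] 'cabccaaaa' = ∅
  T[0,9] 'bbcabccaaa' = ∅
  T[1,10] 'bcabccaaaa' = ∅
  T[0,10] 'bbcabccaaaa' = {S}

S ∈ T[0,10] ⇒ YES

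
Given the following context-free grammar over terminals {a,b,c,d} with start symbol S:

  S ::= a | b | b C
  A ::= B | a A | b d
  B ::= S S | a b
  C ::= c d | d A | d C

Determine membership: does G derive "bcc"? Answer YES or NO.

CNF form of G:
  S -> T1 C | a | b
  A -> S S | T0 A | T0 T1 | T1 T2
  B -> S S | T0 T1
  C -> T2 A | T2 C | T3 T2
  T0 -> a
  T1 -> b
  T2 -> d
  T3 -> c

CYK fill:
  cell(0,0) b: {S,T1}  orig:{S}
  cell(1,1) c: {T3}  orig:{}
  cell(2,2) c: {T3}  orig:{}
  cell(0,1) bc: ∅
  cell(1,2) cc: ∅
  cell(0,2) bcc: ∅

S ∉ T[0,2] ⇒ NO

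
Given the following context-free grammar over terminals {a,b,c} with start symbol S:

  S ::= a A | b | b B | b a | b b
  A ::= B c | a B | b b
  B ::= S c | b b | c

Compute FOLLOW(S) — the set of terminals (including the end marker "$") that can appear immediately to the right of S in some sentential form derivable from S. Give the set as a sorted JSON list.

FIRST sets, iterate to fixpoint:
iter 1:
  A via A→a B: +{a}
  A via A→b b: +{b}
  B via B→b b: +{b}
  B via B→c: +{c}
  S via S→a A: +{a}
  S via S→b: +{b}
  S: {a,b}  A: {a,b}  B: {b,c}
iter 2:
  A via A→B c: +{c}
  B via B→S c: +{a}
  S: {a,b}  A: {a,b,c}  B: {a,b,c}
iter 3: (no change)
  S: {a,b}  A: {a,b,c}  B: {a,b,c}

Compute FOLLOW by fixpoint:
seed FOLLOW(S) with $
iter 1:
  A→B c: FOLLOW(B) ⊇ FIRST(c) = {c}; new: +{c}
  B→S c: FOLLOW(S) ⊇ FIRST(c) = {c}; new: +{c}
  S→a A: FOLLOW(A) ⊇ FOLLOW(S) ⊇ {$,c}; new: +{$,c}
  S→b B: FOLLOW(B) ⊇ FOLLOW(S) ⊇ {$,c}; new: +{$}
  S: {$,c}  A: {$,c}  B: {$,c}
iter 2: (no change)
  S: {$,c}  A: {$,c}  B: {$,c}

FOLLOW(S) = ["$", "c"]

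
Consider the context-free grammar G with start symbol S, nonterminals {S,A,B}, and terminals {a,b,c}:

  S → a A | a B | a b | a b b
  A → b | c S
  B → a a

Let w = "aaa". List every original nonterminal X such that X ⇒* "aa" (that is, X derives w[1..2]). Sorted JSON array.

CNF form of G:
  S -> T1 A | T1 B | T1 T2 | T1 X3
  A -> T0 S | b
  B -> T1 T1
  T0 -> c
  T1 -> a
  T2 -> b
  X3 -> T2 T2

CYK table (by increasing span) — only the sub-triangle for w[1..2]:
  [1..1]={T1}  "a"  orig:{}
  [2..2]={T1}  "a"  orig:{}
  [1..2]={B}  "aa"

Original NTs in T[1,2] deriving "aa": ["B"]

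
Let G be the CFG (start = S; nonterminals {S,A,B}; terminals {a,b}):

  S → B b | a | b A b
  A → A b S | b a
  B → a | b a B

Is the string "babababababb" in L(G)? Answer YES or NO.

Convert to CNF:
  S -> B T0 | T0 X4 | a
  A -> A X2 | T0 T1
  B -> T0 X3 | a
  T0 -> b
  T1 -> a
  X2 -> T0 S
  X3 -> T1 B
  X4 -> A T0

CYK table (by increasing span):
  cell(0,0) b: {T0}  orig:{}
  cell(1,1) a: {B,S,T1}  orig:{B,S}
  cell(2,2) b: {T0}  orig:{}
  cell(3,3) a: {B,S,T1}  orig:{B,S}
  cell(4,4) b: {T0}  orig:{}
  cell(5,5) a: {B,S,T1}  orig:{B,S}
  cell(6,6) b: {T0}  orig:{}
  cell(7,7) a: {B,S,T1}  orig:{B,S}
  cell(8,8) b: {T0}  orig:{}
  cell(9,9) a: {B,S,T1}  orig:{B,S}
  cell(10,10) b: {T0}  orig:{}
  cell(11,11) b: {T0}  orig:{}
  cell(0,1) ba: {A,X2}  orig:{A}
  cell(1,2) ab: {S}
  cell(2,3) ba: {A,X2}  orig:{A}
  cell(3,4) ab: {S}
  cell(4,5) ba: {A,X2}  orig:{A}
  cell(5,6) ab: {S}
  cell(6,7) ba: {A,X2}  orig:{A}
  cell(7,8) ab: {S}
  cell(8,9) ba: {A,X2}  orig:{A}
  cell(9,10) ab: {S}
  cell(10,11) bb: ∅
  cell(0,2) bab: {X2,X4}  orig:{}
  cell(1,3) aba: ∅
  cell(2,4) bab: {X2,X4}  orig:{}
  cell(3,5) aba: ∅
  cell(4,6) bab: {X2,X4}  orig:{}
  cell(5,7) aba: ∅
  cell(6,8) bab: {X2,X4}  orig:{}
  cell(7,9) aba: ∅
  cell(8,10) bab: {X2,X4}  orig:{}
  cell(9,11) abb: ∅
  cell(0,3) baba: {A}
  cell(1,4) abab: ∅
  cell(2,5) baba: {A}
  cell(3,6) abab: ∅
  cell(4,7) baba: {A}
  cell(5,8) abab: ∅
  cell(6,9) baba: {A}
  cell(7,10) abab: ∅
  cell(8,11) babb: ∅
  cell(0,4) babab: {A,X4}  orig:{A}
  cell(1,5) ababa: ∅
  cell(2,6) babab: {A,X4}  orig:{A}
  cell(3,7) ababa: ∅
  cell(4,8) babab: {A,X4}  orig:{A}
  cell(5,9) ababa: ∅
  cell(6,10) babab: {A,X4}  orig:{A}
  cell(7,11) ababb: ∅
  cell(0,5) bababa: {A}
  cell(1,6) ababab: ∅
  cell(2,7) bababa: {A}
  cell(3,8) ababab: ∅
  cell(4,9) bababa: {A}
  cell(5,10) ababab: ∅
  cell(6,11) bababb: {X4}  orig:{}
  cell(0,6) bababab: {A,X4}  orig:{A}
  cell(1,7) abababa: ∅
  cell(2,8) bababab: {A,X4}  orig:{A}
  cell(3,9) abababa: ∅
  cell(4,10) bababab: {A,X4}  orig:{A}
  cell(5,11) abababb: ∅
  cell(0,7) babababa: {A}
  cell(1,8) abababab: ∅
  cell(2,9) babababa: {A}
  cell(3,10) abababab: ∅
  cell(4,11) babababb: {X4}  orig:{}
  cell(0,8) babababab: {A,X4}  orig:{A}
  cell(1,9) ababababa: ∅
  cell(2,10) babababab: {A,X4}  orig:{A}
  cell(3,11) ababababb: ∅
  cell(0,9) bababababa: {A}
  cell(1,10) ababababab: ∅
  cell(2,11) bababababb: {X4}  orig:{}
  cell(0,10) bababababab: {A,X4}  orig:{A}
  cell(1,11) abababababb: ∅
  cell(0,11) babababababb: {X4}  orig:{}

S ∉ T[0,11] ⇒ NO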